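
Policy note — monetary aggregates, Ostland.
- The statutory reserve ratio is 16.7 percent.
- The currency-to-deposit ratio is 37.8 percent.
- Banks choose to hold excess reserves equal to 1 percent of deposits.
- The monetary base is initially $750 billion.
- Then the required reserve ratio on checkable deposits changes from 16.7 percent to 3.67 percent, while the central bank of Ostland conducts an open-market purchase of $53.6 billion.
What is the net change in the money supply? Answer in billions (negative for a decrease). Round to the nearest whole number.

$745 billion

Before: m₁ = (1 + 0.378) / (0.167 + 0.01 + 0.378) ≈ 2.4829, MB₁ = 750, so M₁ = 2.4829 × 750 = 1862.175 billion.
After: m₂ = (1 + 0.378) / (0.0367 + 0.01 + 0.378) ≈ 3.2446, MB₂ = 750 + 53.6 = 803.6, so M₂ = 3.2446 × 803.6 ≈ 2607.3606 billion.
ΔM = M₂ − M₁ = 2607.3606 − 1862.175 = 745.1856 billion.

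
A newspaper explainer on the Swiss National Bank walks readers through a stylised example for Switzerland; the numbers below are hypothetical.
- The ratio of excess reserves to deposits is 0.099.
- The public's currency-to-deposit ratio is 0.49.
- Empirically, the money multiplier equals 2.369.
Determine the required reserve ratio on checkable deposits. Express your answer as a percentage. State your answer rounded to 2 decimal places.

4.00%

Using m = 2.369. Since m = (1 + c)/(c + rr + e), the denominator satisfies c + rr + e = (1 + c)/m = (1 + 0.49) / 2.369 ≈ 0.628957.
With c = 0.49 and e = 0.099, the required reserve ratio on checkable deposits is 0.628957 − 0.49 − 0.099 = 0.039957.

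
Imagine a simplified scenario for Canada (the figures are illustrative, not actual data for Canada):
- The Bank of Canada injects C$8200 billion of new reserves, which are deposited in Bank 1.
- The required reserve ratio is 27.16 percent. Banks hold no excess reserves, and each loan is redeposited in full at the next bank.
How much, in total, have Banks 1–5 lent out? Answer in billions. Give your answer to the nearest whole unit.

C$17482 billion

Bank i lends (1 − rr)^i of the original deposit: Bank 1 lends 8200·0.7284 = 5972.8800, Bank 2 lends 8200·0.7284² ≈ 4350.6458, and so on.
Summing a geometric series: total = 8200·[0.7284·(1 − 0.7284^5) / (1 − 0.7284)] ≈ 17482.2143 billion.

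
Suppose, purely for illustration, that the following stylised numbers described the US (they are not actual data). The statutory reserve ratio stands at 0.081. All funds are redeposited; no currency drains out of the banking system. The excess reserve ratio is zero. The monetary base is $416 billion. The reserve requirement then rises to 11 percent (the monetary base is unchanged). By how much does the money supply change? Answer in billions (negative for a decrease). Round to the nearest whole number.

-1354 billion

Initially m₁ = 1 / (0.081) ≈ 12.3457, so M₁ = 12.3457 × 416 = 5135.8112 billion.
After the change m₂ = 1 / (0.11) ≈ 9.0909, so M₂ = 9.0909 × 416 = 3781.8144 billion.
ΔM = M₂ − M₁ = 3781.8144 − 5135.8112 = -1353.9968 billion.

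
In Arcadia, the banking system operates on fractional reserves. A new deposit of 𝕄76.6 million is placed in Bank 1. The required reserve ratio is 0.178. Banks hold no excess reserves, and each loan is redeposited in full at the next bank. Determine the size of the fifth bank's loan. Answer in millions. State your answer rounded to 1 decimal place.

Each bank lends a fraction (1 − rr) = 0.8220 of the deposit it receives, so Bank 5 receives 76.6·0.8220^4 and lends 76.6·0.8220^5 ≈ 28.7467 million.

𝕄28.7 million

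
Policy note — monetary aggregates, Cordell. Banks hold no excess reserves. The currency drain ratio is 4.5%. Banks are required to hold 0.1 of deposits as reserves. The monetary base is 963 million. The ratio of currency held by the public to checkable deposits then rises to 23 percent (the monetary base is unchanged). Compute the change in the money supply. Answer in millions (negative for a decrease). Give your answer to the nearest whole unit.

Initially m₁ = (1 + 0.045) / (0.1 + 0.045) ≈ 7.2069, so M₁ = 7.2069 × 963 = 6940.2447 million.
After the change m₂ = (1 + 0.23) / (0.1 + 0.23) ≈ 3.7273, so M₂ = 3.7273 × 963 = 3589.3899 million.
ΔM = M₂ − M₁ = 3589.3899 − 6940.2447 = -3350.8548 million.

-3351 million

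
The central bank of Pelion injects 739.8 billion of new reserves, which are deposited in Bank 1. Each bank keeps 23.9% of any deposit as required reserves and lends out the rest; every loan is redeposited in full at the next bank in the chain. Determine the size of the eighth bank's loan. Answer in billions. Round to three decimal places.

Each bank lends a fraction (1 − rr) = 0.7610 of the deposit it receives, so Bank 8 receives 739.8·0.7610^7 and lends 739.8·0.7610^8 ≈ 83.2131 billion.

83.213 billion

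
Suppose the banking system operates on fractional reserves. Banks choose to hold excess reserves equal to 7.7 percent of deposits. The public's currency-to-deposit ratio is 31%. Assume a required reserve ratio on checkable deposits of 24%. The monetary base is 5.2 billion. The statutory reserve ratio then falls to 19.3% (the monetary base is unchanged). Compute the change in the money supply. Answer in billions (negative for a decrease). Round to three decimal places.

Initially m₁ = (1 + 0.31) / (0.24 + 0.077 + 0.31) ≈ 2.08931, so M₁ = 2.08931 × 5.2 ≈ 10.8644 billion.
After the change m₂ = (1 + 0.31) / (0.193 + 0.077 + 0.31) ≈ 2.25862, so M₂ = 2.25862 × 5.2 ≈ 11.7448 billion.
ΔM = M₂ − M₁ = 11.7448 − 10.8644 = 0.8804 billion.

0.880 billion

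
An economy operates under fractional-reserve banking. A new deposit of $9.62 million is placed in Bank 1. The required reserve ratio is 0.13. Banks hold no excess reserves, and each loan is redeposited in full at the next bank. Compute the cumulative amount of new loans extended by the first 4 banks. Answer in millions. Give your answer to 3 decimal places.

Bank i lends (1 − rr)^i of the original deposit: Bank 1 lends 9.62·0.8700 = 8.3694, Bank 2 lends 9.62·0.8700² ≈ 7.2814, and so on.
Summing a geometric series: total = 9.62·[0.8700·(1 − 0.8700^4) / (1 − 0.8700)] ≈ 27.4969 million.

$27.497 million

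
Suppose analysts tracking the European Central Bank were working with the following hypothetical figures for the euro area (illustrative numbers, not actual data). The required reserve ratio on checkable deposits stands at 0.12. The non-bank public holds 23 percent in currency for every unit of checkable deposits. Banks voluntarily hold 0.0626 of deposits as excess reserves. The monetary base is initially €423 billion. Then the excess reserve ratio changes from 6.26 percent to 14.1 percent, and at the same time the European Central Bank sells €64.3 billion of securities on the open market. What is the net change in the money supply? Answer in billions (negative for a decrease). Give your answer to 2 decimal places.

Before: m₁ = (1 + 0.23) / (0.12 + 0.0626 + 0.23) ≈ 2.981095, MB₁ = 423, so M₁ = 2.981095 × 423 ≈ 1261.0032 billion.
After: m₂ = (1 + 0.23) / (0.12 + 0.141 + 0.23) ≈ 2.505092, MB₂ = 423 − 64.3 = 358.7, so M₂ = 2.505092 × 358.7 ≈ 898.5765 billion.
ΔM = M₂ − M₁ = 898.5765 − 1261.0032 = -362.4267 billion.

-362.43 billion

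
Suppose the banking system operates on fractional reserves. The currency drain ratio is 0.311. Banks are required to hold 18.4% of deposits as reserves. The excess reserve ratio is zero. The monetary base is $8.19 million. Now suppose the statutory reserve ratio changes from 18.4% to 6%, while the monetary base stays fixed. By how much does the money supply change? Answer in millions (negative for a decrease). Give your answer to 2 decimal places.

$7.25 million

Initially m₁ = (1 + 0.311) / (0.184 + 0.311) ≈ 2.6485, so M₁ = 2.6485 × 8.19 ≈ 21.6912 million.
After the change m₂ = (1 + 0.311) / (0.06 + 0.311) ≈ 3.5337, so M₂ = 3.5337 × 8.19 ≈ 28.941 million.
ΔM = M₂ − M₁ = 28.941 − 21.6912 = 7.2498 million.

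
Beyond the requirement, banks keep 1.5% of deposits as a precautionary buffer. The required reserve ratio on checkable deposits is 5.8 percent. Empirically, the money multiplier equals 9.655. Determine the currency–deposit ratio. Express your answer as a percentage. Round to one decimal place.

3.4%

Using m = 9.655. From m = (1 + c)/(c + rr + e), rearranging gives 1 + c = m·(c + rr + e), so c·(1 − m) = m·(rr + e) − 1.
Hence c = [m·(rr + e) − 1]/(1 − m) = [9.655 × (0.058 + 0.015) − 1] / (1 − 9.655) ≈ 0.034106.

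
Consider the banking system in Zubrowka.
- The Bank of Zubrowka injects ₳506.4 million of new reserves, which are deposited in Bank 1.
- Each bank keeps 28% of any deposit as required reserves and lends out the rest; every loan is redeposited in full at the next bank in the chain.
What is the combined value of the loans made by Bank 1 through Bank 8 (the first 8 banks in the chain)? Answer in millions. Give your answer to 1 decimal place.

Bank i lends (1 − rr)^i of the original deposit: Bank 1 lends 506.4·0.7200 = 364.6080, Bank 2 lends 506.4·0.7200² ≈ 262.5178, and so on.
Summing a geometric series: total = 506.4·[0.7200·(1 − 0.7200^8) / (1 − 0.7200)] ≈ 1208.1281 million.

₳1208.1 million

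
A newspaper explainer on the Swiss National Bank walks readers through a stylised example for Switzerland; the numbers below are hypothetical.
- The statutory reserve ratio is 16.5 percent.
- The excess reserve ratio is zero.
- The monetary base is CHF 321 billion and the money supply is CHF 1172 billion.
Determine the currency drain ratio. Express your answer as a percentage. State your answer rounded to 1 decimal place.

15.0%

Using m = M/MB = 1172/321 ≈ 3.651090. From m = (1 + c)/(c + rr + e), rearranging gives 1 + c = m·(c + rr + e), so c·(1 − m) = m·(rr + e) − 1.
Hence c = [m·(rr + e) − 1]/(1 − m) = [3.651090 × (0.165 + 0) − 1] / (1 − 3.651090) ≈ 0.149965.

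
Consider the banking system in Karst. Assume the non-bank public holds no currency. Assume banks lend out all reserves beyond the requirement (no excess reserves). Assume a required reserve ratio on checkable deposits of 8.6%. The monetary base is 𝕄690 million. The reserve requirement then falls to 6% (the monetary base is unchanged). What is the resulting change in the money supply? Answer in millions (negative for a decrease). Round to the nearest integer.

𝕄3477 million

Initially m₁ = 1 / (0.086) ≈ 11.6279, so M₁ = 11.6279 × 690 = 8023.251 million.
After the change m₂ = 1 / (0.06) ≈ 16.6667, so M₂ = 16.6667 × 690 = 11500.023 million.
ΔM = M₂ − M₁ = 11500.023 − 8023.251 = 3476.772 million.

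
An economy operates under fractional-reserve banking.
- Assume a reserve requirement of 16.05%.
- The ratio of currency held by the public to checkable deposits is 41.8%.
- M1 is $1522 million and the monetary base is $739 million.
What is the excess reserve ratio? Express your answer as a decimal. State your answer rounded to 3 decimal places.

0.110

Using m = M/MB = 1522/739 ≈ 2.059540. Since m = (1 + c)/(c + rr + e), the denominator satisfies c + rr + e = (1 + c)/m = (1 + 0.418) / 2.059540 ≈ 0.688503.
With c = 0.418 and rr = 0.1605, the excess reserve ratio is 0.688503 − 0.418 − 0.1605 = 0.110003.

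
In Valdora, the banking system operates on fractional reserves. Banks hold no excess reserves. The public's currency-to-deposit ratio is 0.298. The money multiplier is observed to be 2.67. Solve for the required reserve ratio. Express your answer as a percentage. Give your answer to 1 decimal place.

18.8%

Using m = 2.67. Since m = (1 + c)/(c + rr + e), the denominator satisfies c + rr + e = (1 + c)/m = (1 + 0.298) / 2.67 ≈ 0.486142.
With c = 0.298 and e = 0, the required reserve ratio is 0.486142 − 0.298 − 0 = 0.188142.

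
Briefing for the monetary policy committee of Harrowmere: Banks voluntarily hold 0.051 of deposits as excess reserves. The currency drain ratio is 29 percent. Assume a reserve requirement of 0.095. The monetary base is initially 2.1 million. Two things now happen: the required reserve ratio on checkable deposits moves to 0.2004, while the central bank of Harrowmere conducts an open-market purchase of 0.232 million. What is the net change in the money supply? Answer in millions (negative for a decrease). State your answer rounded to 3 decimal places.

Before: m₁ = (1 + 0.29) / (0.095 + 0.051 + 0.29) ≈ 2.95872, MB₁ = 2.1, so M₁ = 2.95872 × 2.1 ≈ 6.2133 million.
After: m₂ = (1 + 0.29) / (0.2004 + 0.051 + 0.29) ≈ 2.38271, MB₂ = 2.1 + 0.232 = 2.332, so M₂ = 2.38271 × 2.332 ≈ 5.5565 million.
ΔM = M₂ − M₁ = 5.5565 − 6.2133 = -0.6568 million.

-0.657 million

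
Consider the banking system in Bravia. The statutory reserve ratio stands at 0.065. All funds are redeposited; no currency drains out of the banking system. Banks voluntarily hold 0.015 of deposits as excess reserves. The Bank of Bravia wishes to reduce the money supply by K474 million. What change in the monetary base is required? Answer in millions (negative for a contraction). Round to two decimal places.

-37.92 million

The money multiplier is m = 1 / (rr + e) = 1 / (0.065 + 0.015) = 12.5.
ΔMB = ΔM / m = (−474) / 12.5 = -37.92 million.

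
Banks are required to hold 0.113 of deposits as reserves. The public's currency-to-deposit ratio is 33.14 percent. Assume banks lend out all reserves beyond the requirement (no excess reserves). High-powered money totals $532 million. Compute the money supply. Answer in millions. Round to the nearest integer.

$1594 million

The money multiplier is m = (1 + c) / (rr + c) = (1 + 0.3314) / (0.113 + 0.3314) ≈ 2.9959.
So M = m × MB = 2.9959 × 532 = 1593.8188 million.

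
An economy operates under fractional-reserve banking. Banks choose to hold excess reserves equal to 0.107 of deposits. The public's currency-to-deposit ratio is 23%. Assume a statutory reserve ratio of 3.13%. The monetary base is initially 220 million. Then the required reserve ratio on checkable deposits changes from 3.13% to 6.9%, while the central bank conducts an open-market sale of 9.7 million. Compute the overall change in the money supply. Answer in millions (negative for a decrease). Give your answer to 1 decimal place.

Before: m₁ = (1 + 0.23) / (0.0313 + 0.107 + 0.23) ≈ 3.33967, MB₁ = 220, so M₁ = 3.33967 × 220 = 734.7274 million.
After: m₂ = (1 + 0.23) / (0.069 + 0.107 + 0.23) ≈ 3.02956, MB₂ = 220 − 9.7 = 210.3, so M₂ = 3.02956 × 210.3 ≈ 637.1165 million.
ΔM = M₂ − M₁ = 637.1165 − 734.7274 = -97.6109 million.

-97.6 million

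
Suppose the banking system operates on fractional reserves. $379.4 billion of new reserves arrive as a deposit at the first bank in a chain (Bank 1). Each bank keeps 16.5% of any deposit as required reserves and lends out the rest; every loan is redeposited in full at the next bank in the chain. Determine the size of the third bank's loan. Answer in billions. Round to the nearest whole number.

$221 billion

Each bank lends a fraction (1 − rr) = 0.8350 of the deposit it receives, so Bank 3 receives 379.4·0.8350^2 and lends 379.4·0.8350^3 ≈ 220.8802 billion.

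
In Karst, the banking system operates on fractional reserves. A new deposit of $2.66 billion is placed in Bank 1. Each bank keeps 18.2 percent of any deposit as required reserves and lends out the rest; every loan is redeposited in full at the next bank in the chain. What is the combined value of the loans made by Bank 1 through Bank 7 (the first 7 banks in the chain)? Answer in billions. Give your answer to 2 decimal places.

Bank i lends (1 − rr)^i of the original deposit: Bank 1 lends 2.66·0.8180 ≈ 2.1759, Bank 2 lends 2.66·0.8180² ≈ 1.7799, and so on.
Summing a geometric series: total = 2.66·[0.8180·(1 − 0.8180^7) / (1 − 0.8180)] ≈ 9.0256 billion.

$9.03 billion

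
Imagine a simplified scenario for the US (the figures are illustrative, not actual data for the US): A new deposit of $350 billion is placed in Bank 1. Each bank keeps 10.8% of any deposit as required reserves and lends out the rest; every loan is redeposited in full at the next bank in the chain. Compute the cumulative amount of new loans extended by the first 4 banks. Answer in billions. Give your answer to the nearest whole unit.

$1061 billion

Bank i lends (1 − rr)^i of the original deposit: Bank 1 lends 350·0.8920 = 312.2000, Bank 2 lends 350·0.8920² = 278.4824, and so on.
Summing a geometric series: total = 350·[0.8920·(1 − 0.8920^4) / (1 − 0.8920)] ≈ 1060.6671 billion.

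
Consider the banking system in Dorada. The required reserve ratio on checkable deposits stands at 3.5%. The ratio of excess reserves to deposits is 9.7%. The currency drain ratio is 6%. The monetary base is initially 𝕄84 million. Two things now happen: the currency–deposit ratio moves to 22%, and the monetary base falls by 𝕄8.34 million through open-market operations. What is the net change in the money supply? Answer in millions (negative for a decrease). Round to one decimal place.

-201.5 million

Before: m₁ = (1 + 0.06) / (0.035 + 0.097 + 0.06) ≈ 5.5208, MB₁ = 84, so M₁ = 5.5208 × 84 = 463.7472 million.
After: m₂ = (1 + 0.22) / (0.035 + 0.097 + 0.22) ≈ 3.4659, MB₂ = 84 − 8.34 = 75.66, so M₂ = 3.4659 × 75.66 ≈ 262.23 million.
ΔM = M₂ − M₁ = 262.23 − 463.7472 = -201.5172 million.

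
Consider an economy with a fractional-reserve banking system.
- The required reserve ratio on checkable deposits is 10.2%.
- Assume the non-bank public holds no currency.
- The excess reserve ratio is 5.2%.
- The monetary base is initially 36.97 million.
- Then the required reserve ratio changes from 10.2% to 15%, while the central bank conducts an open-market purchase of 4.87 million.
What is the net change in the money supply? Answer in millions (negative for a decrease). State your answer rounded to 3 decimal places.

-32.936 million

Before: m₁ = 1 / (0.102 + 0.052) ≈ 6.493506, MB₁ = 36.97, so M₁ = 6.493506 × 36.97 ≈ 240.0649 million.
After: m₂ = 1 / (0.15 + 0.052) ≈ 4.950495, MB₂ = 36.97 + 4.87 = 41.84, so M₂ = 4.950495 × 41.84 ≈ 207.1287 million.
ΔM = M₂ − M₁ = 207.1287 − 240.0649 = -32.9362 million.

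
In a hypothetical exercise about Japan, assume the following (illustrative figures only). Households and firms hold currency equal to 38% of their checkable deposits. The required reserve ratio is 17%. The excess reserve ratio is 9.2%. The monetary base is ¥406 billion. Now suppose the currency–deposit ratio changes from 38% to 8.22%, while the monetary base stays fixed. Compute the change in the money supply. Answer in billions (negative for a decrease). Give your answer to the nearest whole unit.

Initially m₁ = (1 + 0.38) / (0.17 + 0.092 + 0.38) ≈ 2.1495, so M₁ = 2.1495 × 406 = 872.697 billion.
After the change m₂ = (1 + 0.0822) / (0.17 + 0.092 + 0.0822) ≈ 3.1441, so M₂ = 3.1441 × 406 = 1276.5046 billion.
ΔM = M₂ − M₁ = 1276.5046 − 872.697 = 403.8076 billion.

¥404 billion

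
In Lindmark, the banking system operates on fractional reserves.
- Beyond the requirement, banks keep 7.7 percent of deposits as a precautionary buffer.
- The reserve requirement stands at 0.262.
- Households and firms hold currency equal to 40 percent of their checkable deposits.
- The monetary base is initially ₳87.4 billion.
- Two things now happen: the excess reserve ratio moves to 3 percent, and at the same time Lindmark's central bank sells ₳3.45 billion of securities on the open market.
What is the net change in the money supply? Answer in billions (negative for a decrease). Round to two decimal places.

₳4.27 billion

Before: m₁ = (1 + 0.4) / (0.262 + 0.077 + 0.4) ≈ 1.89445, MB₁ = 87.4, so M₁ = 1.89445 × 87.4 ≈ 165.5749 billion.
After: m₂ = (1 + 0.4) / (0.262 + 0.03 + 0.4) ≈ 2.02312, MB₂ = 87.4 − 3.45 = 83.95, so M₂ = 2.02312 × 83.95 ≈ 169.8409 billion.
ΔM = M₂ − M₁ = 169.8409 − 165.5749 = 4.266 billion.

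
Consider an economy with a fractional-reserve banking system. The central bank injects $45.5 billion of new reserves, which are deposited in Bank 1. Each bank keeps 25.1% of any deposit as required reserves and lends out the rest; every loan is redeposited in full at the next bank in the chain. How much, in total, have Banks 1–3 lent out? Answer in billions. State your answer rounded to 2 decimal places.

$78.72 billion

Bank i lends (1 − rr)^i of the original deposit: Bank 1 lends 45.5·0.7490 = 34.0795, Bank 2 lends 45.5·0.7490² ≈ 25.5255, and so on.
Summing a geometric series: total = 45.5·[0.7490·(1 − 0.7490^3) / (1 − 0.7490)] ≈ 78.7237 billion.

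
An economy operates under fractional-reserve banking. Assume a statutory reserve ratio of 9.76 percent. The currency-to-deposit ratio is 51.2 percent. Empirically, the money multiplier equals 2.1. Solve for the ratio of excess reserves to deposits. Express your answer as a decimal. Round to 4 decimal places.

Using m = 2.1. Since m = (1 + c)/(c + rr + e), the denominator satisfies c + rr + e = (1 + c)/m = (1 + 0.512) / 2.1 = 0.720000.
With c = 0.512 and rr = 0.0976, the ratio of excess reserves to deposits is 0.720000 − 0.512 − 0.0976 = 0.1104.

0.1104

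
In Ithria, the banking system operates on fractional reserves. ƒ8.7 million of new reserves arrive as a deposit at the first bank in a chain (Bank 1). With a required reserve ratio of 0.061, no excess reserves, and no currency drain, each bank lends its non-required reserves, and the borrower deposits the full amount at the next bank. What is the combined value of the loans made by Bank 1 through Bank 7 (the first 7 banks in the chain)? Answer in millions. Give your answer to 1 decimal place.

Bank i lends (1 − rr)^i of the original deposit: Bank 1 lends 8.7·0.9390 = 8.1693, Bank 2 lends 8.7·0.9390² ≈ 7.6710, and so on.
Summing a geometric series: total = 8.7·[0.9390·(1 − 0.9390^7) / (1 − 0.9390)] ≈ 47.7216 million.

ƒ47.7 million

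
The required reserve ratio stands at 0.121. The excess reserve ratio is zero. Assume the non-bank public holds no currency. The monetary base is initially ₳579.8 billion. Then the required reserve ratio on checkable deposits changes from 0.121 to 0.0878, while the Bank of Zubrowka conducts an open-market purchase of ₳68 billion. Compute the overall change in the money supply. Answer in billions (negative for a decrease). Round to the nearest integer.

₳2586 billion

Before: m₁ = 1 / (0.121) ≈ 8.2645, MB₁ = 579.8, so M₁ = 8.2645 × 579.8 = 4791.7571 billion.
After: m₂ = 1 / (0.0878) ≈ 11.3895, MB₂ = 579.8 + 68 = 647.8, so M₂ = 11.3895 × 647.8 = 7378.1181 billion.
ΔM = M₂ − M₁ = 7378.1181 − 4791.7571 = 2586.361 billion.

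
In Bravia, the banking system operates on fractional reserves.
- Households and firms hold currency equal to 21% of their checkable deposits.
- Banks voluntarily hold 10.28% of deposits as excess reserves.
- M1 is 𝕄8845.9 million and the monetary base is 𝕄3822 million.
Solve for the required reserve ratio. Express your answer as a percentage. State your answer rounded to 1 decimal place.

21.0%

Using m = M/MB = 8845.9/3822 ≈ 2.314469. Since m = (1 + c)/(c + rr + e), the denominator satisfies c + rr + e = (1 + c)/m = (1 + 0.21) / 2.314469 ≈ 0.522798.
With c = 0.21 and e = 0.1028, the required reserve ratio is 0.522798 − 0.21 − 0.1028 = 0.209998.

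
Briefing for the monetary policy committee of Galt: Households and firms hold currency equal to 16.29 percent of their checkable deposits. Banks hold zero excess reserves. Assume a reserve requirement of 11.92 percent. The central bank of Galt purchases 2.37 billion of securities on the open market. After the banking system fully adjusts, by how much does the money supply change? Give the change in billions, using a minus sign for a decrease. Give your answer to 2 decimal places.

The money multiplier is m = (1 + c) / (rr + c) = (1 + 0.1629) / (0.1192 + 0.1629) ≈ 4.1223.
The purchase adds 2.37 billion of base, so ΔM = m × ΔMB = 4.1223 × (+2.37) ≈ 9.7699 billion.

9.77 billion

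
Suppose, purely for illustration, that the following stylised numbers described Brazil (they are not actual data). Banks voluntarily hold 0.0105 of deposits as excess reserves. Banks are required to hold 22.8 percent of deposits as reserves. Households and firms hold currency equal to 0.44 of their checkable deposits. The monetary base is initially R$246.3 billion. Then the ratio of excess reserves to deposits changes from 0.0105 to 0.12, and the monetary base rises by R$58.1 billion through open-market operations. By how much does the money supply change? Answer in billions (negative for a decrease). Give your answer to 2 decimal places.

Before: m₁ = (1 + 0.44) / (0.228 + 0.0105 + 0.44) ≈ 2.122329, MB₁ = 246.3, so M₁ = 2.122329 × 246.3 ≈ 522.7296 billion.
After: m₂ = (1 + 0.44) / (0.228 + 0.12 + 0.44) ≈ 1.827411, MB₂ = 246.3 + 58.1 = 304.4, so M₂ = 1.827411 × 304.4 ≈ 556.2639 billion.
ΔM = M₂ − M₁ = 556.2639 − 522.7296 = 33.5343 billion.

R$33.53 billion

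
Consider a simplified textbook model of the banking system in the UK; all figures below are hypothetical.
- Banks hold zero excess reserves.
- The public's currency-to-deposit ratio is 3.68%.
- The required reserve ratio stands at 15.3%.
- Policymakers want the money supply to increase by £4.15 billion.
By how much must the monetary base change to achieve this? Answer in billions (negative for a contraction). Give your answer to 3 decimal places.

The money multiplier is m = (1 + c) / (rr + c) = (1 + 0.0368) / (0.153 + 0.0368) ≈ 5.46259.
ΔMB = ΔM / m = (+4.15) / 5.46259 ≈ 0.7597 billion.

£0.760 billion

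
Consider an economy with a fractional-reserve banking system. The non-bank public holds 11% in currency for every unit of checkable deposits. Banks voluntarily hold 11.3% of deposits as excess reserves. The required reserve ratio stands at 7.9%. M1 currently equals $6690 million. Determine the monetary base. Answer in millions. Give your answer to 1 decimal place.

The money multiplier is m = (1 + c) / (rr + e + c) = (1 + 0.11) / (0.079 + 0.113 + 0.11) ≈ 3.675497.
MB = M / m = 6690 / 3.675497 ≈ 1820.162 million.

$1820.2 million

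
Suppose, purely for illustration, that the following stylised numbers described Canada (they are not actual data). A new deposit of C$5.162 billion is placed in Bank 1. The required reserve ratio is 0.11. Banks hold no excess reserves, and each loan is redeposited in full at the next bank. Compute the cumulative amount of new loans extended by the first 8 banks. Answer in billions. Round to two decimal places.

C$25.32 billion

Bank i lends (1 − rr)^i of the original deposit: Bank 1 lends 5.162·0.8900 ≈ 4.5942, Bank 2 lends 5.162·0.8900² ≈ 4.0888, and so on.
Summing a geometric series: total = 5.162·[0.8900·(1 − 0.8900^8) / (1 − 0.8900)] ≈ 25.3240 billion.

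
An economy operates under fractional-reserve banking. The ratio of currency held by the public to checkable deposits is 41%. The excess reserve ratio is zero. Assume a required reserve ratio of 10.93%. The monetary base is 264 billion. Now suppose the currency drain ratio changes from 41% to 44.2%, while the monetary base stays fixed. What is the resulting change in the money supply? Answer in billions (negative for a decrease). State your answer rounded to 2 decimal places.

Initially m₁ = (1 + 0.41) / (0.1093 + 0.41) ≈ 2.715194, so M₁ = 2.715194 × 264 ≈ 716.8112 billion.
After the change m₂ = (1 + 0.442) / (0.1093 + 0.442) ≈ 2.615636, so M₂ = 2.615636 × 264 ≈ 690.5279 billion.
ΔM = M₂ − M₁ = 690.5279 − 716.8112 = -26.2833 billion.

-26.28 billion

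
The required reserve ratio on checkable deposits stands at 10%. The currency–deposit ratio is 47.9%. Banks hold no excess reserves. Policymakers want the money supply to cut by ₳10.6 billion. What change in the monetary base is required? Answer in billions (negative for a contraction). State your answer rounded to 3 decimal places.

The money multiplier is m = (1 + c) / (rr + c) = (1 + 0.479) / (0.1 + 0.479) ≈ 2.554404.
ΔMB = ΔM / m = (−10.6) / 2.554404 ≈ -4.1497 billion.

-4.150 billion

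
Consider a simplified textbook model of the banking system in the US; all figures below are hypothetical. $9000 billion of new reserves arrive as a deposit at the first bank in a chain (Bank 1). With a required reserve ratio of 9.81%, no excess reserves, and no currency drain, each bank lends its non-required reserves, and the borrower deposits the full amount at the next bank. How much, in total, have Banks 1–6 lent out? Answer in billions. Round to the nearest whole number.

Bank i lends (1 − rr)^i of the original deposit: Bank 1 lends 9000·0.9019 = 8117.1000, Bank 2 lends 9000·0.9019² ≈ 7320.8125, and so on.
Summing a geometric series: total = 9000·[0.9019·(1 − 0.9019^6) / (1 − 0.9019)] ≈ 38210.0928 billion.

$38210 billion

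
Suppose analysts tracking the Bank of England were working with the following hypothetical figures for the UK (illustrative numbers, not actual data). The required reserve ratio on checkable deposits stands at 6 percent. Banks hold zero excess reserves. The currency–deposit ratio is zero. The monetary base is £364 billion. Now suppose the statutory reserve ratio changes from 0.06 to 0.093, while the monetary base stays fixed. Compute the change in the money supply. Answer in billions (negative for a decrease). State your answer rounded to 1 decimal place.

-2152.7 billion

Initially m₁ = 1 / (0.06) ≈ 16.66667, so M₁ = 16.66667 × 364 ≈ 6066.6679 billion.
After the change m₂ = 1 / (0.093) ≈ 10.75269, so M₂ = 10.75269 × 364 ≈ 3913.9792 billion.
ΔM = M₂ − M₁ = 3913.9792 − 6066.6679 = -2152.6887 billion.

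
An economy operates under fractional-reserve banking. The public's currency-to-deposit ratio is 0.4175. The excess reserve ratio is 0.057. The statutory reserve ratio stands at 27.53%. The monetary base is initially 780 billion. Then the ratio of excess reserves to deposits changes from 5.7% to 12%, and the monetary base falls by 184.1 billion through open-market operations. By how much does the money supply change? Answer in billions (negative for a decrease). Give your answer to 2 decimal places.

-435.36 billion

Before: m₁ = (1 + 0.4175) / (0.2753 + 0.057 + 0.4175) ≈ 1.890504, MB₁ = 780, so M₁ = 1.890504 × 780 ≈ 1474.5931 billion.
After: m₂ = (1 + 0.4175) / (0.2753 + 0.12 + 0.4175) ≈ 1.743971, MB₂ = 780 − 184.1 = 595.9, so M₂ = 1.743971 × 595.9 ≈ 1039.2323 billion.
ΔM = M₂ − M₁ = 1039.2323 − 1474.5931 = -435.3608 billion.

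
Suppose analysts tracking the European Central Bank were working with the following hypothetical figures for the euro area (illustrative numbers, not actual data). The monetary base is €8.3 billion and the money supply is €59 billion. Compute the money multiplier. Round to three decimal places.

7.108

The money multiplier is m = M / MB = 59 / 8.3 ≈ 7.10843.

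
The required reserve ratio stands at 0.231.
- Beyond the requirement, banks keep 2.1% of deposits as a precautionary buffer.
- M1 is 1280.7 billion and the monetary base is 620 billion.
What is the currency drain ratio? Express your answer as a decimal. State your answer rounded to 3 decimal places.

0.450

Using m = M/MB = 1280.7/620 ≈ 2.065645. From m = (1 + c)/(c + rr + e), rearranging gives 1 + c = m·(c + rr + e), so c·(1 − m) = m·(rr + e) − 1.
Hence c = [m·(rr + e) − 1]/(1 − m) = [2.065645 × (0.231 + 0.021) − 1] / (1 − 2.065645) ≈ 0.449922.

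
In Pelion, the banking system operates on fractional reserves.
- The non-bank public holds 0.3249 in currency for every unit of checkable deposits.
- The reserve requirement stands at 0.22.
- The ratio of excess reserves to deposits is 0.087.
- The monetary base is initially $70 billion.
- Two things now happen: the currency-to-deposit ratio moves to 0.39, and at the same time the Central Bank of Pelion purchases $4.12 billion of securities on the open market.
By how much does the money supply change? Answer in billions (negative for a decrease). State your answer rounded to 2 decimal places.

Before: m₁ = (1 + 0.3249) / (0.22 + 0.087 + 0.3249) ≈ 2.09669, MB₁ = 70, so M₁ = 2.09669 × 70 = 146.7683 billion.
After: m₂ = (1 + 0.39) / (0.22 + 0.087 + 0.39) ≈ 1.99426, MB₂ = 70 + 4.12 = 74.12, so M₂ = 1.99426 × 74.12 ≈ 147.8146 billion.
ΔM = M₂ − M₁ = 147.8146 − 146.7683 = 1.0463 billion.

$1.05 billion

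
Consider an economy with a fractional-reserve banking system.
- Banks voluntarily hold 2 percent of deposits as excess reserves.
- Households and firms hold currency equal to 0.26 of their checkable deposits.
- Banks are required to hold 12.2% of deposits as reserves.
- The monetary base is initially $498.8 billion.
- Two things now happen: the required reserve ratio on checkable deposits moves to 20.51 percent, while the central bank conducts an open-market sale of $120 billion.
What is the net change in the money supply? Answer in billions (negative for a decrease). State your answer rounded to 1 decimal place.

-579.5 billion

Before: m₁ = (1 + 0.26) / (0.122 + 0.02 + 0.26) ≈ 3.13433, MB₁ = 498.8, so M₁ = 3.13433 × 498.8 ≈ 1563.4038 billion.
After: m₂ = (1 + 0.26) / (0.2051 + 0.02 + 0.26) ≈ 2.59740, MB₂ = 498.8 − 120 = 378.8, so M₂ = 2.59740 × 378.8 ≈ 983.8951 billion.
ΔM = M₂ − M₁ = 983.8951 − 1563.4038 = -579.5087 billion.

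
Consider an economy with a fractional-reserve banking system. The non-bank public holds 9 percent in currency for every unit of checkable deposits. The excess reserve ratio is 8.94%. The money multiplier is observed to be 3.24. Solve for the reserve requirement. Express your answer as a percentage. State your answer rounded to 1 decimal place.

15.7%

Using m = 3.24. Since m = (1 + c)/(c + rr + e), the denominator satisfies c + rr + e = (1 + c)/m = (1 + 0.09) / 3.24 ≈ 0.336420.
With c = 0.09 and e = 0.0894, the reserve requirement is 0.336420 − 0.09 − 0.0894 = 0.15702.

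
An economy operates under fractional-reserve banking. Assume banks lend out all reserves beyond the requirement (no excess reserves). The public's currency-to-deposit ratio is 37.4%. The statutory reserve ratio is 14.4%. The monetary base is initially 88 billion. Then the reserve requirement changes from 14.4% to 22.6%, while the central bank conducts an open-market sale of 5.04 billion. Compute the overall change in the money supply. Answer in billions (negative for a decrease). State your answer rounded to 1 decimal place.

-43.4 billion

Before: m₁ = (1 + 0.374) / (0.144 + 0.374) ≈ 2.6525, MB₁ = 88, so M₁ = 2.6525 × 88 = 233.42 billion.
After: m₂ = (1 + 0.374) / (0.226 + 0.374) = 2.29, MB₂ = 88 − 5.04 = 82.96, so M₂ = 2.29 × 82.96 = 189.9784 billion.
ΔM = M₂ − M₁ = 189.9784 − 233.42 = -43.4416 billion.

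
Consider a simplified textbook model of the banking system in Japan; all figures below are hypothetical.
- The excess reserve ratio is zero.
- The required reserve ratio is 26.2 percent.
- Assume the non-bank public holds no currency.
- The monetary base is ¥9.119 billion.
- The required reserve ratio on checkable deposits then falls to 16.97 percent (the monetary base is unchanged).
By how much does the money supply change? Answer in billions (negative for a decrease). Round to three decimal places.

Initially m₁ = 1 / (0.262) ≈ 3.81679, so M₁ = 3.81679 × 9.119 ≈ 34.8053 billion.
After the change m₂ = 1 / (0.1697) ≈ 5.89275, so M₂ = 5.89275 × 9.119 ≈ 53.736 billion.
ΔM = M₂ − M₁ = 53.736 − 34.8053 = 18.9307 billion.

¥18.931 billion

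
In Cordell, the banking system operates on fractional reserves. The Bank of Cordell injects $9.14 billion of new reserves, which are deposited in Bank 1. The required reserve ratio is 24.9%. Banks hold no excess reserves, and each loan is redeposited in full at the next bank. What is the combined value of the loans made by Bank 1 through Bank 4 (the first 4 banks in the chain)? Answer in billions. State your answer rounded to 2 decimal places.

$18.80 billion

Bank i lends (1 − rr)^i of the original deposit: Bank 1 lends 9.14·0.7510 ≈ 6.8641, Bank 2 lends 9.14·0.7510² ≈ 5.1550, and so on.
Summing a geometric series: total = 9.14·[0.7510·(1 − 0.7510^4) / (1 − 0.7510)] ≈ 18.7979 billion.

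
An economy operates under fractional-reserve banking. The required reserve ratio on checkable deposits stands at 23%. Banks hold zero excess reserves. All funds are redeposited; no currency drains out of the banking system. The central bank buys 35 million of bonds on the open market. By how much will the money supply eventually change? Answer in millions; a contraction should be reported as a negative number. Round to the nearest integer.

152 million

The simple money multiplier is m = 1/rr = 1/0.23 ≈ 4.3478.
An open-market purchase increases the monetary base by 35 million, so ΔM = m × ΔMB = 4.3478 × 35 = 152.173 million.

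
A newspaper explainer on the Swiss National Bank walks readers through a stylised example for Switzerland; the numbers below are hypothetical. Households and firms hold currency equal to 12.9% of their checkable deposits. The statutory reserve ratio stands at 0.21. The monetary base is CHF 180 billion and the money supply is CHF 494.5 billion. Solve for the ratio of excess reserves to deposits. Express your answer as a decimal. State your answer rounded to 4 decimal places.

0.0720

Using m = M/MB = 494.5/180 ≈ 2.747222. Since m = (1 + c)/(c + rr + e), the denominator satisfies c + rr + e = (1 + c)/m = (1 + 0.129) / 2.747222 ≈ 0.410961.
With c = 0.129 and rr = 0.21, the ratio of excess reserves to deposits is 0.410961 − 0.129 − 0.21 = 0.071961.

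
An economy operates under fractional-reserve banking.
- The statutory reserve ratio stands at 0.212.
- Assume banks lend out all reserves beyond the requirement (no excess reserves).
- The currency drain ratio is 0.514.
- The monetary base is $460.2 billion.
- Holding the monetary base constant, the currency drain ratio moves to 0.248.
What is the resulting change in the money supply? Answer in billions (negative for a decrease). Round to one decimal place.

Initially m₁ = (1 + 0.514) / (0.212 + 0.514) ≈ 2.08540, so M₁ = 2.08540 × 460.2 ≈ 959.7011 billion.
After the change m₂ = (1 + 0.248) / (0.212 + 0.248) ≈ 2.71304, so M₂ = 2.71304 × 460.2 ≈ 1248.541 billion.
ΔM = M₂ − M₁ = 1248.541 − 959.7011 = 288.8399 billion.

$288.8 billion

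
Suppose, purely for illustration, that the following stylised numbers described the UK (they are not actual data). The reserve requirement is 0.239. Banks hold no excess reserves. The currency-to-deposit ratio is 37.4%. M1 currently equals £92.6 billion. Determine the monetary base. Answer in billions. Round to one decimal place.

The money multiplier is m = (1 + c) / (rr + c) = (1 + 0.374) / (0.239 + 0.374) ≈ 2.2414.
MB = M / m = 92.6 / 2.2414 ≈ 41.3135 billion.

£41.3 billion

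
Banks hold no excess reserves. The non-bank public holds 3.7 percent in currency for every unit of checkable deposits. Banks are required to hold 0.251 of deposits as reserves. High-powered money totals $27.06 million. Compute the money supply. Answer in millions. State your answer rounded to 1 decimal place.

$97.4 million

The money multiplier is m = (1 + c) / (rr + c) = (1 + 0.037) / (0.251 + 0.037) ≈ 3.6007.
So M = m × MB = 3.6007 × 27.06 ≈ 97.4349 million.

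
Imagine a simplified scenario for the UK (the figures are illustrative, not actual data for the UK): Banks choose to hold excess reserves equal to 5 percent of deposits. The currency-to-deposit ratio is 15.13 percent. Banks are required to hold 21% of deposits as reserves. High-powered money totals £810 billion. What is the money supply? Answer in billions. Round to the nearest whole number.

The money multiplier is m = (1 + c) / (rr + e + c) = (1 + 0.1513) / (0.21 + 0.05 + 0.1513) ≈ 2.7992.
So M = m × MB = 2.7992 × 810 = 2267.352 billion.

£2267 billion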